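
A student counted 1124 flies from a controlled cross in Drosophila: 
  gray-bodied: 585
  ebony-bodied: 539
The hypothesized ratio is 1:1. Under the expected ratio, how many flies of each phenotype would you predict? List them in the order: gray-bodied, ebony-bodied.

562, 562

Under the 1:1 hypothesis (Σ ratio = 2, N = 1124):
  gray-bodied: 1124 × 1/2 = 562
  ebony-bodied: 1124 × 1/2 = 562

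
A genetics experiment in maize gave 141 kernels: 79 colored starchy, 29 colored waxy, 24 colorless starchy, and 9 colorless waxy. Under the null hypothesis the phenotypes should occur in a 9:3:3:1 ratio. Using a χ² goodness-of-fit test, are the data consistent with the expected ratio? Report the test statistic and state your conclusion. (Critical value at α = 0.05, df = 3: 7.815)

Under the 9:3:3:1 hypothesis (Σ ratio = 16, N = 141):
  colored starchy: 141 × 9/16 = 79.3125
  colored waxy: 141 × 3/16 = 26.4375
  colorless starchy: 141 × 3/16 = 26.4375
  colorless waxy: 141 × 1/16 = 8.8125
χ² = Σ (O − E)² / E
  colored starchy: (79 − 79.3125)² / 79.3125 = 0.0012
  colored waxy: (29 − 26.4375)² / 26.4375 = 0.2484
  colorless starchy: (24 − 26.4375)² / 26.4375 = 0.2247
  colorless waxy: (9 − 8.8125)² / 8.8125 = 0.0040
χ² = 0.0012 + 0.2484 + 0.2247 + 0.0040 = 0.4783 ≈ 0.478
Degrees of freedom = 4 − 1 = 3; critical value at α = 0.05 is 7.815.
Since 0.478 < 7.815, we fail to reject the null hypothesis — the data are consistent with the 9:3:3:1 ratio.

0.478; consistent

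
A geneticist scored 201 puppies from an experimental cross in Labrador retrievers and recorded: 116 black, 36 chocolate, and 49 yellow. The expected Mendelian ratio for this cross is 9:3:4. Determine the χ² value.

0.183

Expected counts for N = 201 under a 9:3:4 ratio (total parts = 16):
  black: 201 × 9/16 = 113.0625
  chocolate: 201 × 3/16 = 37.6875
  yellow: 201 × 4/16 = 50.25
χ² = Σ (O − E)² / E
  black: (116 − 113.0625)² / 113.0625 = 0.0763
  chocolate: (36 − 37.6875)² / 37.6875 = 0.0756
  yellow: (49 − 50.25)² / 50.25 = 0.0311
χ² = 0.0763 + 0.0756 + 0.0311 = 0.183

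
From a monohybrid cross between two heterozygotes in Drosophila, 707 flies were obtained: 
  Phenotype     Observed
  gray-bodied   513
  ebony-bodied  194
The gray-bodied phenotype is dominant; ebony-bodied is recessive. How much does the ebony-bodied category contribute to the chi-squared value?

For a monohybrid cross between heterozygotes with complete dominance, the expected phenotypic ratio is 3:1.
The 3:1 ratio has 4 parts, so with N = 707 the expected counts are:
  gray-bodied: 707 × 3/4 = 530.25
  ebony-bodied: 707 × 1/4 = 176.75
Contribution of ebony-bodied: (194 − 176.75)² / 176.75 = 1.6835

1.684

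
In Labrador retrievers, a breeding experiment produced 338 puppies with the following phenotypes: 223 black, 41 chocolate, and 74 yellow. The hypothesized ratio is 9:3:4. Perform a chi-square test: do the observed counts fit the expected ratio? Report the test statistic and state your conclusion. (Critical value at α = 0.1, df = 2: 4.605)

Under the 9:3:4 hypothesis (Σ ratio = 16, N = 338):
  black: 338 × 9/16 = 190.125
  chocolate: 338 × 3/16 = 63.375
  yellow: 338 × 4/16 = 84.5
χ² = Σ (O − E)² / E
  black: (223 − 190.125)² / 190.125 = 5.6845
  chocolate: (41 − 63.375)² / 63.375 = 7.8997
  yellow: (74 − 84.5)² / 84.5 = 1.3047
χ² = 5.6845 + 7.8997 + 1.3047 = 14.8889 ≈ 14.889
Degrees of freedom = 3 − 1 = 2; critical value at α = 0.1 is 4.605.
Since 14.889 > 4.605, we reject the null hypothesis — the data do not fit the 9:3:4 ratio.

14.889; not consistent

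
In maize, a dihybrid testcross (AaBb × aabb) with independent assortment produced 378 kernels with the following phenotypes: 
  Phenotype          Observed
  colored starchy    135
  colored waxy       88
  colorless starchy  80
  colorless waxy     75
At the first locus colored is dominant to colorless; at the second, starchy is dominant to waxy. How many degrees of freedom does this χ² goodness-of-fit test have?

A dihybrid testcross with independent assortment gives a 1:1:1:1 ratio.
A goodness-of-fit test with 4 phenotype classes has df = 4 − 1 = 3.

3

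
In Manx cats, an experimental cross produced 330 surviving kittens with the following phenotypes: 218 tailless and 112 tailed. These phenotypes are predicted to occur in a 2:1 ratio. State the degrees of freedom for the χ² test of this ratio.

A goodness-of-fit test with 2 phenotype classes has df = 2 − 1 = 1.

1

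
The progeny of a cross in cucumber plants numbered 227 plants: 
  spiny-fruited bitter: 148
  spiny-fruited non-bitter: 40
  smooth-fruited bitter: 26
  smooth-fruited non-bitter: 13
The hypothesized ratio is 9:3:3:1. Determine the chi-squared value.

9.930

Expected counts for N = 227 under a 9:3:3:1 ratio (total parts = 16):
  spiny-fruited bitter: 227 × 9/16 = 127.6875
  spiny-fruited non-bitter: 227 × 3/16 = 42.5625
  smooth-fruited bitter: 227 × 3/16 = 42.5625
  smooth-fruited non-bitter: 227 × 1/16 = 14.1875
χ² = Σ (O − E)² / E
  spiny-fruited bitter: (148 − 127.6875)² / 127.6875 = 3.2313
  spiny-fruited non-bitter: (40 − 42.5625)² / 42.5625 = 0.1543
  smooth-fruited bitter: (26 − 42.5625)² / 42.5625 = 6.4450
  smooth-fruited non-bitter: (13 − 14.1875)² / 14.1875 = 0.0994
χ² = 3.2313 + 0.1543 + 6.4450 + 0.0994 = 9.930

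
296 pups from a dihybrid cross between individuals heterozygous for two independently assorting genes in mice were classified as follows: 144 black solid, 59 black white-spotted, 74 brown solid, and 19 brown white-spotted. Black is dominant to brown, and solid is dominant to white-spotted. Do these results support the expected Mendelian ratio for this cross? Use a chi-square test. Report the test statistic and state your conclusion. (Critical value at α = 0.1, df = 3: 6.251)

A dihybrid F₂ with independent assortment and complete dominance at both loci gives a 9:3:3:1 phenotypic ratio.
Under the 9:3:3:1 hypothesis (Σ ratio = 16, N = 296):
  black solid: 296 × 9/16 = 166.5
  black white-spotted: 296 × 3/16 = 55.5
  brown solid: 296 × 3/16 = 55.5
  brown white-spotted: 296 × 1/16 = 18.5
χ² = Σ (O − E)² / E
  black solid: (144 − 166.5)² / 166.5 = 3.0405
  black white-spotted: (59 − 55.5)² / 55.5 = 0.2207
  brown solid: (74 − 55.5)² / 55.5 = 6.1667
  brown white-spotted: (19 − 18.5)² / 18.5 = 0.0135
χ² = 3.0405 + 0.2207 + 6.1667 + 0.0135 = 9.4414 ≈ 9.441
Degrees of freedom = 4 − 1 = 3; critical value at α = 0.1 is 6.251.
Since 9.441 > 6.251, we reject the null hypothesis — the data do not fit the 9:3:3:1 ratio.

9.441; not consistent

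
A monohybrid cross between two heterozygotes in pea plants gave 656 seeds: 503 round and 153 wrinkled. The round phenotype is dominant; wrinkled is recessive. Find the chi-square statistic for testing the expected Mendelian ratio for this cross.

0.984

For a monohybrid cross between heterozygotes with complete dominance, the expected phenotypic ratio is 3:1.
The 3:1 ratio has 4 parts, so with N = 656 the expected counts are:
  round: 656 × 3/4 = 492
  wrinkled: 656 × 1/4 = 164
χ² = Σ (O − E)² / E
  round: (503 − 492)² / 492 = 0.2459
  wrinkled: (153 − 164)² / 164 = 0.7378
χ² = 0.2459 + 0.7378 = 0.9837 ≈ 0.984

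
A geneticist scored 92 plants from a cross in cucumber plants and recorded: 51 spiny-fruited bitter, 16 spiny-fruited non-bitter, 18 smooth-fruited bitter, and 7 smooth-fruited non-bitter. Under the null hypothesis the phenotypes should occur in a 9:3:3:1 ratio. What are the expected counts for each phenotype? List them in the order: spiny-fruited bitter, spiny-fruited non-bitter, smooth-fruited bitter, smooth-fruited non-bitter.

51.75, 17.25, 17.25, 5.75

Total ratio parts = 16. Expected numbers out of 92:
  spiny-fruited bitter: 92 × 9/16 = 51.75
  spiny-fruited non-bitter: 92 × 3/16 = 17.25
  smooth-fruited bitter: 92 × 3/16 = 17.25
  smooth-fruited non-bitter: 92 × 1/16 = 5.75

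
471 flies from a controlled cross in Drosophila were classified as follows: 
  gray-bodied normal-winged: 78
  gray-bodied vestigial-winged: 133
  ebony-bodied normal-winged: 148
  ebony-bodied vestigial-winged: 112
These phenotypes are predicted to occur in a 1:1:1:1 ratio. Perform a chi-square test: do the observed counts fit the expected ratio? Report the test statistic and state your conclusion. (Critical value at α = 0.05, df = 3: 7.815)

Expected counts for N = 471 under a 1:1:1:1 ratio (total parts = 4):
  gray-bodied normal-winged: 471 × 1/4 = 117.75
  gray-bodied vestigial-winged: 471 × 1/4 = 117.75
  ebony-bodied normal-winged: 471 × 1/4 = 117.75
  ebony-bodied vestigial-winged: 471 × 1/4 = 117.75
χ² = Σ (O − E)² / E
  gray-bodied normal-winged: (78 − 117.75)² / 117.75 = 13.4188
  gray-bodied vestigial-winged: (133 − 117.75)² / 117.75 = 1.9751
  ebony-bodied normal-winged: (148 − 117.75)² / 117.75 = 7.7712
  ebony-bodied vestigial-winged: (112 − 117.75)² / 117.75 = 0.2808
χ² = 13.4188 + 1.9751 + 7.7712 + 0.2808 = 23.4459 ≈ 23.446
Degrees of freedom = 4 − 1 = 3; critical value at α = 0.05 is 7.815.
Since 23.446 > 7.815, we reject the null hypothesis — the data do not fit the 1:1:1:1 ratio.

23.446; not consistent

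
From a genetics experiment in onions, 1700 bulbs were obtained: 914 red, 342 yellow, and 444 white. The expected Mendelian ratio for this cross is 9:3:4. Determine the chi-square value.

4.412

Under the 9:3:4 hypothesis (Σ ratio = 16, N = 1700):
  red: 1700 × 9/16 = 956.25
  yellow: 1700 × 3/16 = 318.75
  white: 1700 × 4/16 = 425
χ² = Σ (O − E)² / E
  red: (914 − 956.25)² / 956.25 = 1.8667
  yellow: (342 − 318.75)² / 318.75 = 1.6959
  white: (444 − 425)² / 425 = 0.8494
χ² = 1.8667 + 1.6959 + 0.8494 = 4.412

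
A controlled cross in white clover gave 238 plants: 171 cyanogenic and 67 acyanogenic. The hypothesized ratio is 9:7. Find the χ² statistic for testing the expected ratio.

23.532

Under the 9:7 hypothesis (Σ ratio = 16, N = 238):
  cyanogenic: 238 × 9/16 = 133.875
  acyanogenic: 238 × 7/16 = 104.125
χ² = Σ (O − E)² / E
  cyanogenic: (171 − 133.875)² / 133.875 = 10.2952
  acyanogenic: (67 − 104.125)² / 104.125 = 13.2366
χ² = 10.2952 + 13.2366 = 23.5318 ≈ 23.532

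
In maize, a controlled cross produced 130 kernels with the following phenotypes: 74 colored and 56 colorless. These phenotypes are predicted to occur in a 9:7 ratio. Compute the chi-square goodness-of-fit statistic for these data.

0.024

Under the 9:7 hypothesis (Σ ratio = 16, N = 130):
  colored: 130 × 9/16 = 73.125
  colorless: 130 × 7/16 = 56.875
χ² = Σ (O − E)² / E
  colored: (74 − 73.125)² / 73.125 = 0.0105
  colorless: (56 − 56.875)² / 56.875 = 0.0135
χ² = 0.0105 + 0.0135 = 0.024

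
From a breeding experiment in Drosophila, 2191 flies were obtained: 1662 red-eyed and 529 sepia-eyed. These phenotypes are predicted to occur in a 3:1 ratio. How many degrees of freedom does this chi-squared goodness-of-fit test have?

1

A goodness-of-fit test with 2 phenotype classes has df = 2 − 1 = 1.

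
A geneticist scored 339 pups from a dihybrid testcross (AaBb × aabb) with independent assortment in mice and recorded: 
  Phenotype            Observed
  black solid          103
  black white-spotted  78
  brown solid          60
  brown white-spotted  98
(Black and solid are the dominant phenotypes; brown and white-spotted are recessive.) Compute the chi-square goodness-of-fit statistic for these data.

13.767

A dihybrid testcross with independent assortment gives a 1:1:1:1 ratio.
The 1:1:1:1 ratio has 4 parts, so with N = 339 the expected counts are:
  black solid: 339 × 1/4 = 84.75
  black white-spotted: 339 × 1/4 = 84.75
  brown solid: 339 × 1/4 = 84.75
  brown white-spotted: 339 × 1/4 = 84.75
χ² = Σ (O − E)² / E
  black solid: (103 − 84.75)² / 84.75 = 3.9299
  black white-spotted: (78 − 84.75)² / 84.75 = 0.5376
  brown solid: (60 − 84.75)² / 84.75 = 7.2279
  brown white-spotted: (98 − 84.75)² / 84.75 = 2.0715
χ² = 3.9299 + 0.5376 + 7.2279 + 2.0715 = 13.7669 ≈ 13.767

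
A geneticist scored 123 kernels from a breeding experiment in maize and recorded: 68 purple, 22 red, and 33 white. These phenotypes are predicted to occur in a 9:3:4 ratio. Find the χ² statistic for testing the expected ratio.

Total ratio parts = 16. Expected numbers out of 123:
  purple: 123 × 9/16 = 69.1875
  red: 123 × 3/16 = 23.0625
  white: 123 × 4/16 = 30.75
χ² = Σ (O − E)² / E
  purple: (68 − 69.1875)² / 69.1875 = 0.0204
  red: (22 − 23.0625)² / 23.0625 = 0.0489
  white: (33 − 30.75)² / 30.75 = 0.1646
χ² = 0.0204 + 0.0489 + 0.1646 = 0.2339 ≈ 0.234

0.234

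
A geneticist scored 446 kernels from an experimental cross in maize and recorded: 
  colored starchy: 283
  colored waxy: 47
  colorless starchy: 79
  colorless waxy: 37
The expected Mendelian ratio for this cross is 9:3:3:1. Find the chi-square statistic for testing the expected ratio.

Total ratio parts = 16. Expected numbers out of 446:
  colored starchy: 446 × 9/16 = 250.875
  colored waxy: 446 × 3/16 = 83.625
  colorless starchy: 446 × 3/16 = 83.625
  colorless waxy: 446 × 1/16 = 27.875
χ² = Σ (O − E)² / E
  colored starchy: (283 − 250.875)² / 250.875 = 4.1137
  colored waxy: (47 − 83.625)² / 83.625 = 16.0405
  colorless starchy: (79 − 83.625)² / 83.625 = 0.2558
  colorless waxy: (37 − 27.875)² / 27.875 = 2.9871
χ² = 4.1137 + 16.0405 + 0.2558 + 2.9871 = 23.3971 ≈ 23.397

23.397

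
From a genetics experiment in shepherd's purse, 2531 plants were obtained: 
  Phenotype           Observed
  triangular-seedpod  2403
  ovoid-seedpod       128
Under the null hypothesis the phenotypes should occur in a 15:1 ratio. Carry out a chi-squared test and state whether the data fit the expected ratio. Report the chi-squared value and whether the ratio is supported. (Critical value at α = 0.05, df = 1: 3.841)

Total ratio parts = 16. Expected numbers out of 2531:
  triangular-seedpod: 2531 × 15/16 = 2372.8125
  ovoid-seedpod: 2531 × 1/16 = 158.1875
χ² = Σ (O − E)² / E
  triangular-seedpod: (2403 − 2372.8125)² / 2372.8125 = 0.3841
  ovoid-seedpod: (128 − 158.1875)² / 158.1875 = 5.7608
χ² = 0.3841 + 5.7608 = 6.1449 ≈ 6.145
Degrees of freedom = 2 − 1 = 1; critical value at α = 0.05 is 3.841.
Since 6.145 > 3.841, we reject the null hypothesis — the data do not fit the 15:1 ratio.

6.145; not consistent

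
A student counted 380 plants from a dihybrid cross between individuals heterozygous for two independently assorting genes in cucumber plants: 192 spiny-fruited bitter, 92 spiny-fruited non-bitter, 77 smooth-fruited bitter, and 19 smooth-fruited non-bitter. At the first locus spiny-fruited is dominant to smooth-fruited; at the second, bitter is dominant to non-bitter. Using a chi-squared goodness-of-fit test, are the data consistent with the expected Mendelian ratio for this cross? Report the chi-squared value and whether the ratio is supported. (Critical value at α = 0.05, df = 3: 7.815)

9.670; not consistent

A dihybrid F₂ with independent assortment and complete dominance at both loci gives a 9:3:3:1 phenotypic ratio.
Total ratio parts = 16. Expected numbers out of 380:
  spiny-fruited bitter: 380 × 9/16 = 213.75
  spiny-fruited non-bitter: 380 × 3/16 = 71.25
  smooth-fruited bitter: 380 × 3/16 = 71.25
  smooth-fruited non-bitter: 380 × 1/16 = 23.75
χ² = Σ (O − E)² / E
  spiny-fruited bitter: (192 − 213.75)² / 213.75 = 2.2132
  spiny-fruited non-bitter: (92 − 71.25)² / 71.25 = 6.0430
  smooth-fruited bitter: (77 − 71.25)² / 71.25 = 0.4640
  smooth-fruited non-bitter: (19 − 23.75)² / 23.75 = 0.9500
χ² = 2.2132 + 6.0430 + 0.4640 + 0.9500 = 9.6702 ≈ 9.670
Degrees of freedom = 4 − 1 = 3; critical value at α = 0.05 is 7.815.
Since 9.670 > 7.815, we reject the null hypothesis — the data do not fit the 9:3:3:1 ratio.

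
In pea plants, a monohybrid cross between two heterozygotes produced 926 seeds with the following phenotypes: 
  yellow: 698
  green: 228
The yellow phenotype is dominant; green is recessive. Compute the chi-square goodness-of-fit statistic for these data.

0.071

For a monohybrid cross between heterozygotes with complete dominance, the expected phenotypic ratio is 3:1.
The 3:1 ratio has 4 parts, so with N = 926 the expected counts are:
  yellow: 926 × 3/4 = 694.5
  green: 926 × 1/4 = 231.5
χ² = Σ (O − E)² / E
  yellow: (698 − 694.5)² / 694.5 = 0.0176
  green: (228 − 231.5)² / 231.5 = 0.0529
χ² = 0.0176 + 0.0529 = 0.0705 ≈ 0.071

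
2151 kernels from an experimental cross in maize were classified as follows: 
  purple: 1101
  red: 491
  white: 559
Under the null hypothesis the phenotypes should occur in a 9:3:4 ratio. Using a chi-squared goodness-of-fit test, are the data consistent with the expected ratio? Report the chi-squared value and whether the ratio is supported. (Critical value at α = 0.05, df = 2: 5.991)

Expected counts for N = 2151 under a 9:3:4 ratio (total parts = 16):
  purple: 2151 × 9/16 = 1209.9375
  red: 2151 × 3/16 = 403.3125
  white: 2151 × 4/16 = 537.75
χ² = Σ (O − E)² / E
  purple: (1101 − 1209.9375)² / 1209.9375 = 9.8083
  red: (491 − 403.3125)² / 403.3125 = 19.0649
  white: (559 − 537.75)² / 537.75 = 0.8397
χ² = 9.8083 + 19.0649 + 0.8397 = 29.7129 ≈ 29.713
Degrees of freedom = 3 − 1 = 2; critical value at α = 0.05 is 5.991.
Since 29.713 > 5.991, we reject the null hypothesis — the data do not fit the 9:3:4 ratio.

29.713; not consistent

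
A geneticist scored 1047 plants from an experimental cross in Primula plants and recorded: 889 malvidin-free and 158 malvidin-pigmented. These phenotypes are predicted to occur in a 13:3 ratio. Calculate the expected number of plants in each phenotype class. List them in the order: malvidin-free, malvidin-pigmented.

850.6875, 196.3125

The 13:3 ratio has 16 parts, so with N = 1047 the expected counts are:
  malvidin-free: 1047 × 13/16 = 850.6875
  malvidin-pigmented: 1047 × 3/16 = 196.3125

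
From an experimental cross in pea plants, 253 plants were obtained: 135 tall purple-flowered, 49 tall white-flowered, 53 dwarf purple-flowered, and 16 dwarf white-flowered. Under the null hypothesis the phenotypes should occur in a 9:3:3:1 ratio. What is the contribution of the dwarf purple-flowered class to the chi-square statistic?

0.652

Total ratio parts = 16. Expected numbers out of 253:
  tall purple-flowered: 253 × 9/16 = 142.3125
  tall white-flowered: 253 × 3/16 = 47.4375
  dwarf purple-flowered: 253 × 3/16 = 47.4375
  dwarf white-flowered: 253 × 1/16 = 15.8125
Contribution of dwarf purple-flowered: (53 − 47.4375)² / 47.4375 = 0.6523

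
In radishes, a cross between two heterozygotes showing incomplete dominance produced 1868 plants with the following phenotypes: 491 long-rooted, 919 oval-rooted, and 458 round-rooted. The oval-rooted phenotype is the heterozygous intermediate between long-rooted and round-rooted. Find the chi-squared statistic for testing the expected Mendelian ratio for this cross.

1.648

With incomplete dominance, a heterozygote × heterozygote cross gives a 1:2:1 phenotypic ratio.
The 1:2:1 ratio has 4 parts, so with N = 1868 the expected counts are:
  long-rooted: 1868 × 1/4 = 467
  oval-rooted: 1868 × 2/4 = 934
  round-rooted: 1868 × 1/4 = 467
χ² = Σ (O − E)² / E
  long-rooted: (491 − 467)² / 467 = 1.2334
  oval-rooted: (919 − 934)² / 934 = 0.2409
  round-rooted: (458 − 467)² / 467 = 0.1734
χ² = 1.2334 + 0.2409 + 0.1734 = 1.6477 ≈ 1.648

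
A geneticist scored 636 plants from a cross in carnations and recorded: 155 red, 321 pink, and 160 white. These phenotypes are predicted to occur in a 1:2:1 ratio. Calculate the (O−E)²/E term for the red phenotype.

Under the 1:2:1 hypothesis (Σ ratio = 4, N = 636):
  red: 636 × 1/4 = 159
  pink: 636 × 2/4 = 318
  white: 636 × 1/4 = 159
Contribution of red: (155 − 159)² / 159 = 0.1006

0.101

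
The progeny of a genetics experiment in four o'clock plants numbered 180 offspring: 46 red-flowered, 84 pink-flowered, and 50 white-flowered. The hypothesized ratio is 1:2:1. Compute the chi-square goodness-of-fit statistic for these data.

0.978

Total ratio parts = 4. Expected numbers out of 180:
  red-flowered: 180 × 1/4 = 45
  pink-flowered: 180 × 2/4 = 90
  white-flowered: 180 × 1/4 = 45
χ² = Σ (O − E)² / E
  red-flowered: (46 − 45)² / 45 = 0.0222
  pink-flowered: (84 − 90)² / 90 = 0.4000
  white-flowered: (50 − 45)² / 45 = 0.5556
χ² = 0.0222 + 0.4000 + 0.5556 = 0.9778 ≈ 0.978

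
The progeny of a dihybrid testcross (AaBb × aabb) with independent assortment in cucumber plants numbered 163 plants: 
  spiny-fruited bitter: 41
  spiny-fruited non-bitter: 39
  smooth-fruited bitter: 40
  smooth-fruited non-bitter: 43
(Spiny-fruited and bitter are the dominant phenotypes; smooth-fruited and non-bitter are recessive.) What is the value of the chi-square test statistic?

A dihybrid testcross with independent assortment gives a 1:1:1:1 ratio.
Total ratio parts = 4. Expected numbers out of 163:
  spiny-fruited bitter: 163 × 1/4 = 40.75
  spiny-fruited non-bitter: 163 × 1/4 = 40.75
  smooth-fruited bitter: 163 × 1/4 = 40.75
  smooth-fruited non-bitter: 163 × 1/4 = 40.75
χ² = Σ (O − E)² / E
  spiny-fruited bitter: (41 − 40.75)² / 40.75 = 0.0015
  spiny-fruited non-bitter: (39 − 40.75)² / 40.75 = 0.0752
  smooth-fruited bitter: (40 − 40.75)² / 40.75 = 0.0138
  smooth-fruited non-bitter: (43 − 40.75)² / 40.75 = 0.1242
χ² = 0.0015 + 0.0752 + 0.0138 + 0.1242 = 0.2147 ≈ 0.215

0.215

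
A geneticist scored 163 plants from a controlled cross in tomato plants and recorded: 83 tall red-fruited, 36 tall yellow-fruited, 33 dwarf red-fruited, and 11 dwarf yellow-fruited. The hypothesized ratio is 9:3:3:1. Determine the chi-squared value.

Total ratio parts = 16. Expected numbers out of 163:
  tall red-fruited: 163 × 9/16 = 91.6875
  tall yellow-fruited: 163 × 3/16 = 30.5625
  dwarf red-fruited: 163 × 3/16 = 30.5625
  dwarf yellow-fruited: 163 × 1/16 = 10.1875
χ² = Σ (O − E)² / E
  tall red-fruited: (83 − 91.6875)² / 91.6875 = 0.8232
  tall yellow-fruited: (36 − 30.5625)² / 30.5625 = 0.9674
  dwarf red-fruited: (33 − 30.5625)² / 30.5625 = 0.1944
  dwarf yellow-fruited: (11 − 10.1875)² / 10.1875 = 0.0648
χ² = 0.8232 + 0.9674 + 0.1944 + 0.0648 = 2.0498 ≈ 2.050

2.050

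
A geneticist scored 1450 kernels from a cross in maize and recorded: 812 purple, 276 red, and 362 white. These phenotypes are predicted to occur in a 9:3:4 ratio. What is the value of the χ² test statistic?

The 9:3:4 ratio has 16 parts, so with N = 1450 the expected counts are:
  purple: 1450 × 9/16 = 815.625
  red: 1450 × 3/16 = 271.875
  white: 1450 × 4/16 = 362.5
χ² = Σ (O − E)² / E
  purple: (812 − 815.625)² / 815.625 = 0.0161
  red: (276 − 271.875)² / 271.875 = 0.0626
  white: (362 − 362.5)² / 362.5 = 0.0007
χ² = 0.0161 + 0.0626 + 0.0007 = 0.0794 ≈ 0.079

0.079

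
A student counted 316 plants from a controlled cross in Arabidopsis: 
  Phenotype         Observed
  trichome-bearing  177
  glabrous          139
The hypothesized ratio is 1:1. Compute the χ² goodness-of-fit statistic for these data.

Expected counts for N = 316 under a 1:1 ratio (total parts = 2):
  trichome-bearing: 316 × 1/2 = 158
  glabrous: 316 × 1/2 = 158
χ² = Σ (O − E)² / E
  trichome-bearing: (177 − 158)² / 158 = 2.2848
  glabrous: (139 − 158)² / 158 = 2.2848
χ² = 2.2848 + 2.2848 = 4.5696 ≈ 4.570

4.570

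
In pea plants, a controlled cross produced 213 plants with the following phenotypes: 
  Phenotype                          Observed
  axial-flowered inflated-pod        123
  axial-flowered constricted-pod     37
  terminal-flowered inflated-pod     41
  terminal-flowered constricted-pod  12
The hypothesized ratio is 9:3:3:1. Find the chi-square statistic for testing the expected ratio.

Under the 9:3:3:1 hypothesis (Σ ratio = 16, N = 213):
  axial-flowered inflated-pod: 213 × 9/16 = 119.8125
  axial-flowered constricted-pod: 213 × 3/16 = 39.9375
  terminal-flowered inflated-pod: 213 × 3/16 = 39.9375
  terminal-flowered constricted-pod: 213 × 1/16 = 13.3125
χ² = Σ (O − E)² / E
  axial-flowered inflated-pod: (123 − 119.8125)² / 119.8125 = 0.0848
  axial-flowered constricted-pod: (37 − 39.9375)² / 39.9375 = 0.2161
  terminal-flowered inflated-pod: (41 − 39.9375)² / 39.9375 = 0.0283
  terminal-flowered constricted-pod: (12 − 13.3125)² / 13.3125 = 0.1294
χ² = 0.0848 + 0.2161 + 0.0283 + 0.1294 = 0.4586 ≈ 0.459

0.459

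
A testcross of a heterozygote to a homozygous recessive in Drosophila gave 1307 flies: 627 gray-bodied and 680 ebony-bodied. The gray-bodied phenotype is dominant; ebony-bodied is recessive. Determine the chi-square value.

A testcross of a heterozygote (Aa × aa) gives a 1:1 phenotypic ratio.
Under the 1:1 hypothesis (Σ ratio = 2, N = 1307):
  gray-bodied: 1307 × 1/2 = 653.5
  ebony-bodied: 1307 × 1/2 = 653.5
χ² = Σ (O − E)² / E
  gray-bodied: (627 − 653.5)² / 653.5 = 1.0746
  ebony-bodied: (680 − 653.5)² / 653.5 = 1.0746
χ² = 1.0746 + 1.0746 = 2.1492 ≈ 2.149

2.149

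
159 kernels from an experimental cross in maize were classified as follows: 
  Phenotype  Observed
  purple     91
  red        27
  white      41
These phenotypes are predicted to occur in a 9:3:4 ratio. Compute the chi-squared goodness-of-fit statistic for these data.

0.332

Expected counts for N = 159 under a 9:3:4 ratio (total parts = 16):
  purple: 159 × 9/16 = 89.4375
  red: 159 × 3/16 = 29.8125
  white: 159 × 4/16 = 39.75
χ² = Σ (O − E)² / E
  purple: (91 − 89.4375)² / 89.4375 = 0.0273
  red: (27 − 29.8125)² / 29.8125 = 0.2653
  white: (41 − 39.75)² / 39.75 = 0.0393
χ² = 0.0273 + 0.2653 + 0.0393 = 0.3319 ≈ 0.332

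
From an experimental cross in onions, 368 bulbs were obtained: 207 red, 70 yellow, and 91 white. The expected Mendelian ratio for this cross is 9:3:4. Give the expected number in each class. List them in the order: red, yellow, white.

Total ratio parts = 16. Expected numbers out of 368:
  red: 368 × 9/16 = 207
  yellow: 368 × 3/16 = 69
  white: 368 × 4/16 = 92

207, 69, 92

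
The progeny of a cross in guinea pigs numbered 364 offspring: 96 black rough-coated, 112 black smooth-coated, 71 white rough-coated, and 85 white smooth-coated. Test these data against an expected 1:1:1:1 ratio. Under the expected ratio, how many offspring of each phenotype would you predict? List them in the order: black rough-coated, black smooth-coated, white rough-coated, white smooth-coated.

The 1:1:1:1 ratio has 4 parts, so with N = 364 the expected counts are:
  black rough-coated: 364 × 1/4 = 91
  black smooth-coated: 364 × 1/4 = 91
  white rough-coated: 364 × 1/4 = 91
  white smooth-coated: 364 × 1/4 = 91

91, 91, 91, 91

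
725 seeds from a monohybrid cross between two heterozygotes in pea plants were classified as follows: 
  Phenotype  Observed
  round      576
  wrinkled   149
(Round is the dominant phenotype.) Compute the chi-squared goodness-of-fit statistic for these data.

For a monohybrid cross between heterozygotes with complete dominance, the expected phenotypic ratio is 3:1.
Under the 3:1 hypothesis (Σ ratio = 4, N = 725):
  round: 725 × 3/4 = 543.75
  wrinkled: 725 × 1/4 = 181.25
χ² = Σ (O − E)² / E
  round: (576 − 543.75)² / 543.75 = 1.9128
  wrinkled: (149 − 181.25)² / 181.25 = 5.7383
χ² = 1.9128 + 5.7383 = 7.6511 ≈ 7.651

7.651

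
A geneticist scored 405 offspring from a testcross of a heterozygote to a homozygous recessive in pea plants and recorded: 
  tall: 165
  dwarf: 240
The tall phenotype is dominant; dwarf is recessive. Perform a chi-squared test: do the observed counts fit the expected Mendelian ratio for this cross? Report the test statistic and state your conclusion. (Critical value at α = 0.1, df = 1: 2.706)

A testcross of a heterozygote (Aa × aa) gives a 1:1 phenotypic ratio.
Under the 1:1 hypothesis (Σ ratio = 2, N = 405):
  tall: 405 × 1/2 = 202.5
  dwarf: 405 × 1/2 = 202.5
χ² = Σ (O − E)² / E
  tall: (165 − 202.5)² / 202.5 = 6.9444
  dwarf: (240 − 202.5)² / 202.5 = 6.9444
χ² = 6.9444 + 6.9444 = 13.8888 ≈ 13.889
Degrees of freedom = 2 − 1 = 1; critical value at α = 0.1 is 2.706.
Since 13.889 > 2.706, we reject the null hypothesis — the data do not fit the 1:1 ratio.

13.889; not consistent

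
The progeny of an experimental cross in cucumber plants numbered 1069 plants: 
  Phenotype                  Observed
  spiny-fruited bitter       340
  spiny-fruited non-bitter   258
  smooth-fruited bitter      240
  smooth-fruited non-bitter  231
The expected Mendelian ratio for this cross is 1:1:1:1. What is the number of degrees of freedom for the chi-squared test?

3

A goodness-of-fit test with 4 phenotype classes has df = 4 − 1 = 3.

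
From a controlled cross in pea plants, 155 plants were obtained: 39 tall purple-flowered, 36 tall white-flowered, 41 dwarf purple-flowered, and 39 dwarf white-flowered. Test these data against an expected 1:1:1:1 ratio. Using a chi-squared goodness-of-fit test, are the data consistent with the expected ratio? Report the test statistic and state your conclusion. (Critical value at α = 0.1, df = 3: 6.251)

The 1:1:1:1 ratio has 4 parts, so with N = 155 the expected counts are:
  tall purple-flowered: 155 × 1/4 = 38.75
  tall white-flowered: 155 × 1/4 = 38.75
  dwarf purple-flowered: 155 × 1/4 = 38.75
  dwarf white-flowered: 155 × 1/4 = 38.75
χ² = Σ (O − E)² / E
  tall purple-flowered: (39 − 38.75)² / 38.75 = 0.0016
  tall white-flowered: (36 − 38.75)² / 38.75 = 0.1952
  dwarf purple-flowered: (41 − 38.75)² / 38.75 = 0.1306
  dwarf white-flowered: (39 − 38.75)² / 38.75 = 0.0016
χ² = 0.0016 + 0.1952 + 0.1306 + 0.0016 = 0.329
Degrees of freedom = 4 − 1 = 3; critical value at α = 0.1 is 6.251.
Since 0.329 < 6.251, we fail to reject the null hypothesis — the data are consistent with the 1:1:1:1 ratio.

0.329; consistent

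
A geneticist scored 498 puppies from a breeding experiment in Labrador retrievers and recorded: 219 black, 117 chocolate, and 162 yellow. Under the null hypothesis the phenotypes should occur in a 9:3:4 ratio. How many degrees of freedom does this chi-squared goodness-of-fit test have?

2

A goodness-of-fit test with 3 phenotype classes has df = 3 − 1 = 2.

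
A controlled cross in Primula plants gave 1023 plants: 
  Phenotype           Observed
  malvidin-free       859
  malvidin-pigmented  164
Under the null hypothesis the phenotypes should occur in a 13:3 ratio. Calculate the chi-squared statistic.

4.963

Expected counts for N = 1023 under a 13:3 ratio (total parts = 16):
  malvidin-free: 1023 × 13/16 = 831.1875
  malvidin-pigmented: 1023 × 3/16 = 191.8125
χ² = Σ (O − E)² / E
  malvidin-free: (859 − 831.1875)² / 831.1875 = 0.9306
  malvidin-pigmented: (164 − 191.8125)² / 191.8125 = 4.0328
χ² = 0.9306 + 4.0328 = 4.9634 ≈ 4.963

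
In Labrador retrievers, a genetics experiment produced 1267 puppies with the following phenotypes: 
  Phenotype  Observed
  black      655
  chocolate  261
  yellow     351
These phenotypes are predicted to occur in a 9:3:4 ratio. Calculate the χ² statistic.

10.685

Total ratio parts = 16. Expected numbers out of 1267:
  black: 1267 × 9/16 = 712.6875
  chocolate: 1267 × 3/16 = 237.5625
  yellow: 1267 × 4/16 = 316.75
χ² = Σ (O − E)² / E
  black: (655 − 712.6875)² / 712.6875 = 4.6694
  chocolate: (261 − 237.5625)² / 237.5625 = 2.3123
  yellow: (351 − 316.75)² / 316.75 = 3.7034
χ² = 4.6694 + 2.3123 + 3.7034 = 10.6851 ≈ 10.685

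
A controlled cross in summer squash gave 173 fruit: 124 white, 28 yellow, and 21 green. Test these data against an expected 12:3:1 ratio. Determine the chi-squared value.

The 12:3:1 ratio has 16 parts, so with N = 173 the expected counts are:
  white: 173 × 12/16 = 129.75
  yellow: 173 × 3/16 = 32.4375
  green: 173 × 1/16 = 10.8125
χ² = Σ (O − E)² / E
  white: (124 − 129.75)² / 129.75 = 0.2548
  yellow: (28 − 32.4375)² / 32.4375 = 0.6071
  green: (21 − 10.8125)² / 10.8125 = 9.5986
χ² = 0.2548 + 0.6071 + 9.5986 = 10.4605 ≈ 10.461

10.461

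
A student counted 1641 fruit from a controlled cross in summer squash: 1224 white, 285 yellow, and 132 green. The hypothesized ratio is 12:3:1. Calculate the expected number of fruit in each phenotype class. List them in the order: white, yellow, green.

Under the 12:3:1 hypothesis (Σ ratio = 16, N = 1641):
  white: 1641 × 12/16 = 1230.75
  yellow: 1641 × 3/16 = 307.6875
  green: 1641 × 1/16 = 102.5625

1230.75, 307.6875, 102.5625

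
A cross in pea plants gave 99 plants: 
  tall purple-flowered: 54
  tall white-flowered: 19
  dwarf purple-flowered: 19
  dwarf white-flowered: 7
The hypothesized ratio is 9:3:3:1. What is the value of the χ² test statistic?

0.178

Total ratio parts = 16. Expected numbers out of 99:
  tall purple-flowered: 99 × 9/16 = 55.6875
  tall white-flowered: 99 × 3/16 = 18.5625
  dwarf purple-flowered: 99 × 3/16 = 18.5625
  dwarf white-flowered: 99 × 1/16 = 6.1875
χ² = Σ (O − E)² / E
  tall purple-flowered: (54 − 55.6875)² / 55.6875 = 0.0511
  tall white-flowered: (19 − 18.5625)² / 18.5625 = 0.0103
  dwarf purple-flowered: (19 − 18.5625)² / 18.5625 = 0.0103
  dwarf white-flowered: (7 − 6.1875)² / 6.1875 = 0.1067
χ² = 0.0511 + 0.0103 + 0.0103 + 0.1067 = 0.1784 ≈ 0.178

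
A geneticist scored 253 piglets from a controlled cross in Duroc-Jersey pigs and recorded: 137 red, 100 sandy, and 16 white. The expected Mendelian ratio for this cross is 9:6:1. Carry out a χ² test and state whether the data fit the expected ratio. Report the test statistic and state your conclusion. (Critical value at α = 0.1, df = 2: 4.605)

0.477; consistent

Expected counts for N = 253 under a 9:6:1 ratio (total parts = 16):
  red: 253 × 9/16 = 142.3125
  sandy: 253 × 6/16 = 94.875
  white: 253 × 1/16 = 15.8125
χ² = Σ (O − E)² / E
  red: (137 − 142.3125)² / 142.3125 = 0.1983
  sandy: (100 − 94.875)² / 94.875 = 0.2768
  white: (16 − 15.8125)² / 15.8125 = 0.0022
χ² = 0.1983 + 0.2768 + 0.0022 = 0.4773 ≈ 0.477
Degrees of freedom = 3 − 1 = 2; critical value at α = 0.1 is 4.605.
Since 0.477 < 4.605, we fail to reject the null hypothesis — the data are consistent with the 9:6:1 ratio.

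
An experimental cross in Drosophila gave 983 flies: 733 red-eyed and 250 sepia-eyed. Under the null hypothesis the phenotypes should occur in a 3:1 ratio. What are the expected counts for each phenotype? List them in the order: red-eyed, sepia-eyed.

The 3:1 ratio has 4 parts, so with N = 983 the expected counts are:
  red-eyed: 983 × 3/4 = 737.25
  sepia-eyed: 983 × 1/4 = 245.75

737.25, 245.75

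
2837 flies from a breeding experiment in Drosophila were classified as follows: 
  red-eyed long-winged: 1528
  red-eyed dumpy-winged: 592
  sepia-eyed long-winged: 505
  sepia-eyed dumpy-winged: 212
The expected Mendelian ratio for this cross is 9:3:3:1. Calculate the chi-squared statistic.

The 9:3:3:1 ratio has 16 parts, so with N = 2837 the expected counts are:
  red-eyed long-winged: 2837 × 9/16 = 1595.8125
  red-eyed dumpy-winged: 2837 × 3/16 = 531.9375
  sepia-eyed long-winged: 2837 × 3/16 = 531.9375
  sepia-eyed dumpy-winged: 2837 × 1/16 = 177.3125
χ² = Σ (O − E)² / E
  red-eyed long-winged: (1528 − 1595.8125)² / 1595.8125 = 2.8816
  red-eyed dumpy-winged: (592 − 531.9375)² / 531.9375 = 6.7818
  sepia-eyed long-winged: (505 − 531.9375)² / 531.9375 = 1.3641
  sepia-eyed dumpy-winged: (212 − 177.3125)² / 177.3125 = 6.7859
χ² = 2.8816 + 6.7818 + 1.3641 + 6.7859 = 17.8134 ≈ 17.813

17.813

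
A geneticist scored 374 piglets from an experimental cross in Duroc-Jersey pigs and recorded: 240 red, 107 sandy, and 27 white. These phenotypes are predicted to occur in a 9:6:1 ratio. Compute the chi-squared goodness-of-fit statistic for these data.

12.617

Total ratio parts = 16. Expected numbers out of 374:
  red: 374 × 9/16 = 210.375
  sandy: 374 × 6/16 = 140.25
  white: 374 × 1/16 = 23.375
χ² = Σ (O − E)² / E
  red: (240 − 210.375)² / 210.375 = 4.1718
  sandy: (107 − 140.25)² / 140.25 = 7.8828
  white: (27 − 23.375)² / 23.375 = 0.5622
χ² = 4.1718 + 7.8828 + 0.5622 = 12.6168 ≈ 12.617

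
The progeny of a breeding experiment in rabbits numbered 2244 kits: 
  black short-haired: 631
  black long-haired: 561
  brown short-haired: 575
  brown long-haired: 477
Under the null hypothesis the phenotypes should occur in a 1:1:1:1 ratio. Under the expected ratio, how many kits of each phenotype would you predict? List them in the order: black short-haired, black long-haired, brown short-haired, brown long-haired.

561, 561, 561, 561

Under the 1:1:1:1 hypothesis (Σ ratio = 4, N = 2244):
  black short-haired: 2244 × 1/4 = 561
  black long-haired: 2244 × 1/4 = 561
  brown short-haired: 2244 × 1/4 = 561
  brown long-haired: 2244 × 1/4 = 561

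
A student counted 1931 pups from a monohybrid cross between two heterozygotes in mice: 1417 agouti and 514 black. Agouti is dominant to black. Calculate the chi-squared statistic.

For a monohybrid cross between heterozygotes with complete dominance, the expected phenotypic ratio is 3:1.
Under the 3:1 hypothesis (Σ ratio = 4, N = 1931):
  agouti: 1931 × 3/4 = 1448.25
  black: 1931 × 1/4 = 482.75
χ² = Σ (O − E)² / E
  agouti: (1417 − 1448.25)² / 1448.25 = 0.6743
  black: (514 − 482.75)² / 482.75 = 2.0229
χ² = 0.6743 + 2.0229 = 2.6972 ≈ 2.697

2.697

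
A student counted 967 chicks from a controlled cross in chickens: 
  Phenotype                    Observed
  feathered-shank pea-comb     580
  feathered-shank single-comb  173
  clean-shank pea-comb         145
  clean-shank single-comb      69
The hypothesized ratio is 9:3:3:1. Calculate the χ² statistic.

11.258

Total ratio parts = 16. Expected numbers out of 967:
  feathered-shank pea-comb: 967 × 9/16 = 543.9375
  feathered-shank single-comb: 967 × 3/16 = 181.3125
  clean-shank pea-comb: 967 × 3/16 = 181.3125
  clean-shank single-comb: 967 × 1/16 = 60.4375
χ² = Σ (O − E)² / E
  feathered-shank pea-comb: (580 − 543.9375)² / 543.9375 = 2.3909
  feathered-shank single-comb: (173 − 181.3125)² / 181.3125 = 0.3811
  clean-shank pea-comb: (145 − 181.3125)² / 181.3125 = 7.2725
  clean-shank single-comb: (69 − 60.4375)² / 60.4375 = 1.2131
χ² = 2.3909 + 0.3811 + 7.2725 + 1.2131 = 11.2576 ≈ 11.258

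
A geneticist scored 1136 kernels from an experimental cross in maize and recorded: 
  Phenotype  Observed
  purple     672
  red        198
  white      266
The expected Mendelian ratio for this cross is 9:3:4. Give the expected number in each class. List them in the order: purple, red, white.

639, 213, 284

Under the 9:3:4 hypothesis (Σ ratio = 16, N = 1136):
  purple: 1136 × 9/16 = 639
  red: 1136 × 3/16 = 213
  white: 1136 × 4/16 = 284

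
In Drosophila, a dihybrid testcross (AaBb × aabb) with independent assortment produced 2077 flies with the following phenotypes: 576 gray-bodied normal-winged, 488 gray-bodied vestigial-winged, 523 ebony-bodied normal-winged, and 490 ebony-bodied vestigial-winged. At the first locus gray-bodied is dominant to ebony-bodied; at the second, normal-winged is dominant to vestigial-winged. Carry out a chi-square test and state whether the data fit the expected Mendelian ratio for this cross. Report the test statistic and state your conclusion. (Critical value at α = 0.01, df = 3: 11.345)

9.758; consistent

A dihybrid testcross with independent assortment gives a 1:1:1:1 ratio.
The 1:1:1:1 ratio has 4 parts, so with N = 2077 the expected counts are:
  gray-bodied normal-winged: 2077 × 1/4 = 519.25
  gray-bodied vestigial-winged: 2077 × 1/4 = 519.25
  ebony-bodied normal-winged: 2077 × 1/4 = 519.25
  ebony-bodied vestigial-winged: 2077 × 1/4 = 519.25
χ² = Σ (O − E)² / E
  gray-bodied normal-winged: (576 − 519.25)² / 519.25 = 6.2023
  gray-bodied vestigial-winged: (488 − 519.25)² / 519.25 = 1.8807
  ebony-bodied normal-winged: (523 − 519.25)² / 519.25 = 0.0271
  ebony-bodied vestigial-winged: (490 − 519.25)² / 519.25 = 1.6477
χ² = 6.2023 + 1.8807 + 0.0271 + 1.6477 = 9.7578 ≈ 9.758
Degrees of freedom = 4 − 1 = 3; critical value at α = 0.01 is 11.345.
Since 9.758 < 11.345, we fail to reject the null hypothesis — the data are consistent with the 1:1:1:1 ratio.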